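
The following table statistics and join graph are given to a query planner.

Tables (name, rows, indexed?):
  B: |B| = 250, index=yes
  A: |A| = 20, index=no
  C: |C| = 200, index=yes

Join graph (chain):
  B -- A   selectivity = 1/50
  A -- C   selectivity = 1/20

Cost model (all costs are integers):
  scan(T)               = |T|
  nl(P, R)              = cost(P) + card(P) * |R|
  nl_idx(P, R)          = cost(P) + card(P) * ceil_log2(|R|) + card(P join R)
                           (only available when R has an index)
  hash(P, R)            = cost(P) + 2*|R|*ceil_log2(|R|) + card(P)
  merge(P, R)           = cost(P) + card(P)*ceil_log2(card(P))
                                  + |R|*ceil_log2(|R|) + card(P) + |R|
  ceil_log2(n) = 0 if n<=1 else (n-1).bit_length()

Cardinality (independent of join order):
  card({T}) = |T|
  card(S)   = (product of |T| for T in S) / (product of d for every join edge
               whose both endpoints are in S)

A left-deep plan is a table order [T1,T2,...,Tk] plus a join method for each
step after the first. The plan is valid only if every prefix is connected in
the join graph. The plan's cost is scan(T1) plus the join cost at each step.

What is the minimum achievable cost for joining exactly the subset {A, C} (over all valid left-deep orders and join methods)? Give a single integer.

380

Selinger DP over subsets of {A,C}:
  {A}: scan cost=20, card=20
  {C}: scan cost=200, card=200
  {AC}: card=200; try (C,nl_idx)→380, (A,hash)→600, (C,merge)→1940, (A,merge)→2120, (C,hash)→3240, (C,nl)→4020 …(+1); best=380 via (C,nl_idx)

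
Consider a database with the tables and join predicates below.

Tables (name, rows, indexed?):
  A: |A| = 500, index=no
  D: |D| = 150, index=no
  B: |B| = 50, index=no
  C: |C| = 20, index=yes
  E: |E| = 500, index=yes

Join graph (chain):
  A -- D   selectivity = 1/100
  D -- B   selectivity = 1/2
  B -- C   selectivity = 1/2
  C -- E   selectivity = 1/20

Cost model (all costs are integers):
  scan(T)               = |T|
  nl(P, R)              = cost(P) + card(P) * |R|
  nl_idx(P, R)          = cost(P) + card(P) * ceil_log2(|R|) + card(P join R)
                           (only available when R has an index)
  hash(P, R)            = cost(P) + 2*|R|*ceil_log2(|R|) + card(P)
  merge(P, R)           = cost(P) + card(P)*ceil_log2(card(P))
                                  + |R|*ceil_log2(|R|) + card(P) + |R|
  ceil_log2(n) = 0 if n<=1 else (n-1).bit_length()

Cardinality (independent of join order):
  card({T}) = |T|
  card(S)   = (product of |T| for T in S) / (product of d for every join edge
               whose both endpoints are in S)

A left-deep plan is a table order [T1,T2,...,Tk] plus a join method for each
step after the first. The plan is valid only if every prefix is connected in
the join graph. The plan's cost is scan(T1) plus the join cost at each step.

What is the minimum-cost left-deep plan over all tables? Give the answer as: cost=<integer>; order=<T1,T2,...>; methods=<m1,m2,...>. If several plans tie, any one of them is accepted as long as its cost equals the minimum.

cost=220200; order=A,D,B,C,E; methods=hash,hash,hash,hash

Selinger DP (subsets sized 1..n):
  {A}: scan cost=500, card=500
  {D}: scan cost=150, card=150
  {B}: scan cost=50, card=50
  {C}: scan cost=20, card=20
  {E}: scan cost=500, card=500
  {AD}: card=750; try (D,hash)→3400, (A,merge)→6500, (D,merge)→6850, (A,hash)→9300, (A,nl)→75150, (D,nl)→75500; best=3400 via (D,hash)
  {BD}: card=3750; try (B,hash)→900, (D,merge)→1750, (B,merge)→1850, (D,hash)→2500, (D,nl)→7550, (B,nl)→7650; best=900 via (B,hash)
  {BC}: card=500; try (C,hash)→300, (B,merge)→490, (C,merge)→520, (B,hash)→640, (C,nl_idx)→800, (B,nl)→1020 …(+1); best=300 via (C,hash)
  {CE}: card=500; try (E,nl_idx)→700, (C,hash)→1200, (C,nl_idx)→3500, (E,merge)→5140, (C,merge)→5620, (E,hash)→9040 …(+2); best=700 via (E,nl_idx)
  {ABD}: card=18750; try (B,hash)→4750, (B,merge)→12000, (A,hash)→13650, (B,nl)→40900, (A,merge)→54650, (A,nl)→1875900; best=4750 via (B,hash)
  {BCD}: card=37500; try (D,hash)→3200, (C,hash)→4850, (D,merge)→6650, (C,merge)→49770, (C,nl_idx)→57150, (D,nl)→75300 …(+1); best=3200 via (D,hash)
  {BCE}: card=12500; try (B,hash)→1800, (B,merge)→6050, (E,hash)→9800, (E,merge)→10300, (E,nl_idx)→17300, (B,nl)→25700 …(+1); best=1800 via (B,hash)
  {ABCD}: card=187500; try (C,hash)→23700, (A,hash)→49700, (C,nl_idx)→286000, (C,merge)→304870, (C,nl)→379750, (A,merge)→645700 …(+1); best=23700 via (C,hash)
  {BCDE}: card=937500; try (D,hash)→16700, (E,hash)→49700, (D,merge)→190650, (E,merge)→645700, (E,nl_idx)→1278200, (D,nl)→1876800 …(+1); best=16700 via (D,hash)
  {ABCDE}: card=4687500; try (E,hash)→220200, (A,hash)→963200, (E,merge)→3591200, (E,nl_idx)→6398700, (A,merge)→19709200, (E,nl)→93773700 …(+1); best=220200 via (E,hash)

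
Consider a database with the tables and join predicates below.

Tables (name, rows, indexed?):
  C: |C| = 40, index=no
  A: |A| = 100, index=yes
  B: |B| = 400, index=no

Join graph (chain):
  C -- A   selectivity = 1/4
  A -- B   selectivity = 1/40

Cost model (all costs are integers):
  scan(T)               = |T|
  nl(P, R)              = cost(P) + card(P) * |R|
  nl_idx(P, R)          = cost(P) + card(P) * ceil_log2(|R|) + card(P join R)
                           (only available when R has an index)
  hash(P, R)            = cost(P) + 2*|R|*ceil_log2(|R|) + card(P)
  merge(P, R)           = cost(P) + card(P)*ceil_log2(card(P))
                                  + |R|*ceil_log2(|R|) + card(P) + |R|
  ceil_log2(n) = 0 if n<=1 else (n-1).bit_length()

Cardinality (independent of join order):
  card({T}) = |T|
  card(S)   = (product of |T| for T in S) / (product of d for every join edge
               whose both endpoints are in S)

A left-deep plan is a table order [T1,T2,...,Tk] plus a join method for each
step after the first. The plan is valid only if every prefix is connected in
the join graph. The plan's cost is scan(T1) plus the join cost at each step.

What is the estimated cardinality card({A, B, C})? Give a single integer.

10000

Tables in S: A(100), B(400), C(40)
Edges inside S: C-A(d=4), A-B(d=40)
numerator = 100 * 400 * 40 = 1600000
denominator = 4 * 40 = 160
card(S) = 1600000 / 160 = 10000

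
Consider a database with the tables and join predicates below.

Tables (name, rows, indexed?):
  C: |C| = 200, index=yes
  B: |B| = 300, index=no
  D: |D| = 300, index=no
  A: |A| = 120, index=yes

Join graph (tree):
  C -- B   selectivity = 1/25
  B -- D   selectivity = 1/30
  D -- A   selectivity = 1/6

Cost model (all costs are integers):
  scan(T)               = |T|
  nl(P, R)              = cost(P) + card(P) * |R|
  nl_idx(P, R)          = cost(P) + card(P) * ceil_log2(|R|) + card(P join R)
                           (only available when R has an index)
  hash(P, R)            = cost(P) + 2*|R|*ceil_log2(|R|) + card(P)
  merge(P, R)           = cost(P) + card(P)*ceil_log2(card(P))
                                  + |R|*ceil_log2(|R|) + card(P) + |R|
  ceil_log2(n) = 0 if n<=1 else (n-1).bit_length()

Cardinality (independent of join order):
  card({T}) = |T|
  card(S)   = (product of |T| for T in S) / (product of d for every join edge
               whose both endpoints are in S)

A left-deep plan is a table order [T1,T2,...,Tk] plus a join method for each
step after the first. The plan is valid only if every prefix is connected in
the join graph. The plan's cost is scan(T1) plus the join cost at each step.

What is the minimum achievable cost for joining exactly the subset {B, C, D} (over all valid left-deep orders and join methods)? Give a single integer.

Selinger DP over subsets of {B,C,D}:
  {C}: scan cost=200, card=200
  {B}: scan cost=300, card=300
  {D}: scan cost=300, card=300
  {BC}: card=2400; try (C,hash)→3800, (B,merge)→5000, (C,merge)→5100, (C,nl_idx)→5100, (B,hash)→5800, (B,nl)→60200 …(+1); best=3800 via (C,hash)
  {BD}: card=3000; try (D,hash)→6000, (B,hash)→6000, (D,merge)→6300, (B,merge)→6300, (D,nl)→90300, (B,nl)→90300; best=6000 via (D,hash)
  {BCD}: card=24000; try (D,hash)→11600, (C,hash)→12200, (D,merge)→38000, (C,merge)→46800, (C,nl_idx)→54000, (C,nl)→606000 …(+1); best=11600 via (D,hash)

11600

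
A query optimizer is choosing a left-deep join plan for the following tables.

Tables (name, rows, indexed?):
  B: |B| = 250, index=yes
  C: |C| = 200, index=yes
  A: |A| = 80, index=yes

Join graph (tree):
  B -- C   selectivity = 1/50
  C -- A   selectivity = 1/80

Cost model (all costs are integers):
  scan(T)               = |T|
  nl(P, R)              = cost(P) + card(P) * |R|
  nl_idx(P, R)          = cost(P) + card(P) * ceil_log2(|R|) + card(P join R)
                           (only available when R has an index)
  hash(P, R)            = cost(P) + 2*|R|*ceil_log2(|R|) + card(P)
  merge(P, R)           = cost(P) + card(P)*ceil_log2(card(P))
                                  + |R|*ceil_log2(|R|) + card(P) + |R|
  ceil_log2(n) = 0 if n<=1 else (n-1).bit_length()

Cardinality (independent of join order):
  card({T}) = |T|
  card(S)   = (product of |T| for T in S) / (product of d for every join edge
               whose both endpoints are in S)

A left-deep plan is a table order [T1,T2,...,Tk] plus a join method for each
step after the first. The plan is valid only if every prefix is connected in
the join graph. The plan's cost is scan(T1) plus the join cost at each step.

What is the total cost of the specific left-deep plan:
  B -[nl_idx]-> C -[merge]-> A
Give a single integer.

14890

step 1: scan B: cost=250, card=250
step 2: join C via nl_idx
    card(P join C) = 250*200/(50) = 1000
    cost = 250 + 250*8 + 1000 = 3250
step 3: join A via merge
    card(P join A) = 1000*80/(80) = 1000
    cost = 3250 + 1000*10 + 80*7 + 1000 + 80 = 14890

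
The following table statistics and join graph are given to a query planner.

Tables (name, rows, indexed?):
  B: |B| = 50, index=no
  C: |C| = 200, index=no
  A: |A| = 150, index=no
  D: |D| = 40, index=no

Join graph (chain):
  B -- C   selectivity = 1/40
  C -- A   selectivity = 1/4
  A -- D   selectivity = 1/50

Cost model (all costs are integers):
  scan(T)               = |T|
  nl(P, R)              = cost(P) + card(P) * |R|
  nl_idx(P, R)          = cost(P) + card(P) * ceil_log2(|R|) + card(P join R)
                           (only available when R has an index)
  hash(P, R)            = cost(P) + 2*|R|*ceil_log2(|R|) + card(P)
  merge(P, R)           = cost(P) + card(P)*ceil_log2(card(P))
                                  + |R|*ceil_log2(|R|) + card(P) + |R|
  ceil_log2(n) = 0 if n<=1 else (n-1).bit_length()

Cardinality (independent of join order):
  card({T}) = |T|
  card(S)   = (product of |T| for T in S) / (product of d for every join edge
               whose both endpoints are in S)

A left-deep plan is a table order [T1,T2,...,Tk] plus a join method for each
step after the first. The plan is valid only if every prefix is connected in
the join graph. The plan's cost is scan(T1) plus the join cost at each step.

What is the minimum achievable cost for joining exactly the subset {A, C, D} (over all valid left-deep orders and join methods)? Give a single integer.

3540

Selinger DP over subsets of {A,C,D}:
  {C}: scan cost=200, card=200
  {A}: scan cost=150, card=150
  {D}: scan cost=40, card=40
  {AC}: card=7500; try (A,hash)→2800, (C,merge)→3300, (A,merge)→3350, (C,hash)→3500, (C,nl)→30150, (A,nl)→30200; best=2800 via (A,hash)
  {AD}: card=120; try (D,hash)→780, (A,merge)→1670, (D,merge)→1780, (A,hash)→2480, (A,nl)→6040, (D,nl)→6150; best=780 via (D,hash)
  {ACD}: card=6000; try (C,merge)→3540, (C,hash)→4100, (D,hash)→10780, (C,nl)→24780, (D,merge)→108080, (D,nl)→302800; best=3540 via (C,merge)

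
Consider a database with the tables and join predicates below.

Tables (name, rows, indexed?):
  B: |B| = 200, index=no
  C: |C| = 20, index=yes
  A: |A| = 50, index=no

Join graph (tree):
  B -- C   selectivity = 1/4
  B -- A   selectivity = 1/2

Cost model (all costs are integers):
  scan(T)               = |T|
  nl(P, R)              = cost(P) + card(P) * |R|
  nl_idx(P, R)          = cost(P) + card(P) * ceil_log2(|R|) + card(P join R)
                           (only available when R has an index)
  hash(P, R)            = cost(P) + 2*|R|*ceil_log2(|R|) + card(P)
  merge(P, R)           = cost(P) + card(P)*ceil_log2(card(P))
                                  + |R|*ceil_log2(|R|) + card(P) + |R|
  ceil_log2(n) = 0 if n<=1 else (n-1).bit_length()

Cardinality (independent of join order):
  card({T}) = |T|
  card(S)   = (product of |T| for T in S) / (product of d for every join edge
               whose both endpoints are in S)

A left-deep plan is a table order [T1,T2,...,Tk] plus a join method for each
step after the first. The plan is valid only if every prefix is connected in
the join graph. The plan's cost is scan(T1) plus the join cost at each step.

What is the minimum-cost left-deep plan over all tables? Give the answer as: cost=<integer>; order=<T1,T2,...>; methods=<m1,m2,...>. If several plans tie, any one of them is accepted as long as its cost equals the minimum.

cost=2200; order=B,C,A; methods=hash,hash

Selinger DP (subsets sized 1..n):
  {B}: scan cost=200, card=200
  {C}: scan cost=20, card=20
  {A}: scan cost=50, card=50
  {BC}: card=1000; try (C,hash)→600, (B,merge)→1940, (C,merge)→2120, (C,nl_idx)→2200, (B,hash)→3240, (B,nl)→4020 …(+1); best=600 via (C,hash)
  {AB}: card=5000; try (A,hash)→1000, (B,merge)→2200, (A,merge)→2350, (B,hash)→3300, (B,nl)→10050, (A,nl)→10200; best=1000 via (A,hash)
  {ABC}: card=25000; try (A,hash)→2200, (C,hash)→6200, (A,merge)→11950, (A,nl)→50600, (C,nl_idx)→51000, (C,merge)→71120 …(+1); best=2200 via (A,hash)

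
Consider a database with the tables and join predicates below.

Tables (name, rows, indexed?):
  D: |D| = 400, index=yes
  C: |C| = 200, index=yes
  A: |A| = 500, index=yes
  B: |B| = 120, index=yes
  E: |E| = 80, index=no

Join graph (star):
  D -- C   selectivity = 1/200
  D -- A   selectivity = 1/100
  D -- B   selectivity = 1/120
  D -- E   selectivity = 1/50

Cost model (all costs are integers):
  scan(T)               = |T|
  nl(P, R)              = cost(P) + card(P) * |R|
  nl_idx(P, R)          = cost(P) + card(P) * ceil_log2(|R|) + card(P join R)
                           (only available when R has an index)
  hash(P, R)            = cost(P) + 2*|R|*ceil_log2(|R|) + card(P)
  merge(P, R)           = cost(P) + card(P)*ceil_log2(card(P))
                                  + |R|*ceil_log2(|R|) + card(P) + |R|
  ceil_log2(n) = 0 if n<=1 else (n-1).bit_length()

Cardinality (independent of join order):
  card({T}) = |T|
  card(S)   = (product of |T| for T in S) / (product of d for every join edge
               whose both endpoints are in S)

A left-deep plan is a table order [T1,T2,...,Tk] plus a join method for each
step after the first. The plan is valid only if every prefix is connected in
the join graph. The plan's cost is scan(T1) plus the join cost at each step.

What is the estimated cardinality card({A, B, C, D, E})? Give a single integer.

3200

Tables in S: A(500), B(120), C(200), D(400), E(80)
Edges inside S: D-C(d=200), D-A(d=100), D-B(d=120), D-E(d=50)
numerator = 500 * 120 * 200 * 400 * 80 = 384000000000
denominator = 200 * 100 * 120 * 50 = 120000000
card(S) = 384000000000 / 120000000 = 3200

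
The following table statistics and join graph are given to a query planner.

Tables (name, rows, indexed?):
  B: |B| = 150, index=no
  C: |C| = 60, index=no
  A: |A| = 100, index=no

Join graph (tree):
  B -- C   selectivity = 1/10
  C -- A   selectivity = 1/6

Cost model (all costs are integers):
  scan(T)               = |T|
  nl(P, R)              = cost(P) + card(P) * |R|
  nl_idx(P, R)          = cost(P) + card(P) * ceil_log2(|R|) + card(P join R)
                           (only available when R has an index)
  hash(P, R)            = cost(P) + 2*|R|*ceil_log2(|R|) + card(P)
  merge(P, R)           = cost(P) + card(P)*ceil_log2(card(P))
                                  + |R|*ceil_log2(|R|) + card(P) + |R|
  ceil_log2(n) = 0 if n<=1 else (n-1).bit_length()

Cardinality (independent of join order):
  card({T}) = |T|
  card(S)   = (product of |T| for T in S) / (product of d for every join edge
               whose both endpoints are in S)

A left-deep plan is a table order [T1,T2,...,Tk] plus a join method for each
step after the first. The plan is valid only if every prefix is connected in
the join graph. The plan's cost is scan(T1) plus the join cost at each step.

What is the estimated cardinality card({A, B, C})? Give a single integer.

Tables in S: A(100), B(150), C(60)
Edges inside S: B-C(d=10), C-A(d=6)
numerator = 100 * 150 * 60 = 900000
denominator = 10 * 6 = 60
card(S) = 900000 / 60 = 15000

15000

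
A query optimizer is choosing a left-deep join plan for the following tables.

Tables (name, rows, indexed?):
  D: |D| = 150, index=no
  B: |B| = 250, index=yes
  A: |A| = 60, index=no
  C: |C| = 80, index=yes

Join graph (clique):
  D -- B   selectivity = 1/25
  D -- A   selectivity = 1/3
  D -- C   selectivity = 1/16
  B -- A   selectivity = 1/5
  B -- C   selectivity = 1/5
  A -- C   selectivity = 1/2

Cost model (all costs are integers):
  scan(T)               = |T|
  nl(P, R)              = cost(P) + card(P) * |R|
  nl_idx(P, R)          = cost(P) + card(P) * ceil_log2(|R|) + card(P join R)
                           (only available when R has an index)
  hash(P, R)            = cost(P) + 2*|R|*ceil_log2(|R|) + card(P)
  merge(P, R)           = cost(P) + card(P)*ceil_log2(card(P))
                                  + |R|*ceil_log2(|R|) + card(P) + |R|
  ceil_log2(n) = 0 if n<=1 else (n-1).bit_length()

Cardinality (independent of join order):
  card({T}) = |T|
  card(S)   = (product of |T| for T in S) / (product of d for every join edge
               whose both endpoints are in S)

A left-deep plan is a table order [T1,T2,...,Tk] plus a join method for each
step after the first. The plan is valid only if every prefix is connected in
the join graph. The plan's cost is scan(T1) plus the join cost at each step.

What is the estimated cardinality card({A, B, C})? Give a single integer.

Tables in S: A(60), B(250), C(80)
Edges inside S: B-A(d=5), B-C(d=5), A-C(d=2)
numerator = 60 * 250 * 80 = 1200000
denominator = 5 * 5 * 2 = 50
card(S) = 1200000 / 50 = 24000

24000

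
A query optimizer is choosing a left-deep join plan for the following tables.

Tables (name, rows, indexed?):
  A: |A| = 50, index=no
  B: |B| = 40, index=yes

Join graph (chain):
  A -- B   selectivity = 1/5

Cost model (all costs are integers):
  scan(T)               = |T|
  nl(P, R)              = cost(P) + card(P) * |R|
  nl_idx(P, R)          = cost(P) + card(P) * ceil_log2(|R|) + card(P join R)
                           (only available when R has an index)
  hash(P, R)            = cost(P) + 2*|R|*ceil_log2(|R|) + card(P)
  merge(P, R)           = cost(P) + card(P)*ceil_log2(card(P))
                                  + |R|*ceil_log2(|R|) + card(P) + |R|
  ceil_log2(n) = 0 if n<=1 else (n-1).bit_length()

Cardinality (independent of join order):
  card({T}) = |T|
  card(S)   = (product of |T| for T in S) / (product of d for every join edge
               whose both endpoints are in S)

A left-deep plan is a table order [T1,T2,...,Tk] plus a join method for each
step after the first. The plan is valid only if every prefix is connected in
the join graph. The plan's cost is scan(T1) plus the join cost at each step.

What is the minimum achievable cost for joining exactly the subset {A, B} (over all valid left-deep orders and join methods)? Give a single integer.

580

Selinger DP over subsets of {A,B}:
  {A}: scan cost=50, card=50
  {B}: scan cost=40, card=40
  {AB}: card=400; try (B,hash)→580, (A,merge)→670, (B,merge)→680, (A,hash)→680, (B,nl_idx)→750, (A,nl)→2040 …(+1); best=580 via (B,hash)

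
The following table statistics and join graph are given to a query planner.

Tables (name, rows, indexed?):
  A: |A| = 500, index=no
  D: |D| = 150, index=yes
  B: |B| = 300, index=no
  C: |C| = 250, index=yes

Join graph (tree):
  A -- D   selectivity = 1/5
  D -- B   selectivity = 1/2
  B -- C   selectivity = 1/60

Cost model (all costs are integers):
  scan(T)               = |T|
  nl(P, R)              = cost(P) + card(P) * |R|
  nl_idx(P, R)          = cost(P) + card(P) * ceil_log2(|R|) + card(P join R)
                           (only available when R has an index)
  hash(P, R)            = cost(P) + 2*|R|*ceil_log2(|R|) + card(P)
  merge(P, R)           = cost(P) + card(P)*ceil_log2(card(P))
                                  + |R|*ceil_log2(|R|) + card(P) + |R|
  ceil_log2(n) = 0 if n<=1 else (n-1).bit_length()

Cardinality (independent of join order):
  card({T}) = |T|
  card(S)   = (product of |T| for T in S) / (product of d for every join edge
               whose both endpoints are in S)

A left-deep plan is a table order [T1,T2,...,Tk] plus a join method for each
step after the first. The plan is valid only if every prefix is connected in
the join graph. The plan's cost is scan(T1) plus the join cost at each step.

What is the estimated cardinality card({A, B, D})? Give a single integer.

2250000

Tables in S: A(500), B(300), D(150)
Edges inside S: A-D(d=5), D-B(d=2)
numerator = 500 * 300 * 150 = 22500000
denominator = 5 * 2 = 10
card(S) = 22500000 / 10 = 2250000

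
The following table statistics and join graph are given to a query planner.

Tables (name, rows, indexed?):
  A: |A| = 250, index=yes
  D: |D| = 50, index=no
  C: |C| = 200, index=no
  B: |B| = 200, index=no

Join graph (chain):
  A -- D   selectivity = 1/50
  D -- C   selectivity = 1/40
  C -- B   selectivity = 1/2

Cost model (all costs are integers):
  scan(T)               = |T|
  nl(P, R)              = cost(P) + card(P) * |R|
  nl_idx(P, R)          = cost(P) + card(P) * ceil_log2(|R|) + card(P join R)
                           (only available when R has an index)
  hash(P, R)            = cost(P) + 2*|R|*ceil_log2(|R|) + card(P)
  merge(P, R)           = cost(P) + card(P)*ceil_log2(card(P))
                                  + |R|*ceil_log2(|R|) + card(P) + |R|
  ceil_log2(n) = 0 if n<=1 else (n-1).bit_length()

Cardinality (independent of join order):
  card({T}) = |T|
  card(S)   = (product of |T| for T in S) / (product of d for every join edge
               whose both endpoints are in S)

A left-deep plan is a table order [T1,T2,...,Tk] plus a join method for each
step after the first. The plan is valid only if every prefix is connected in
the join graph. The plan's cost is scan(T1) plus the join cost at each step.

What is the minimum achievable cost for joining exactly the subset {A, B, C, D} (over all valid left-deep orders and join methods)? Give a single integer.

Selinger DP over subsets of {A,B,C,D}:
  {A}: scan cost=250, card=250
  {D}: scan cost=50, card=50
  {C}: scan cost=200, card=200
  {B}: scan cost=200, card=200
  {AD}: card=250; try (A,nl_idx)→700, (D,hash)→1100, (A,merge)→2650, (D,merge)→2850, (A,hash)→4100, (A,nl)→12550 …(+1); best=700 via (A,nl_idx)
  {CD}: card=250; try (D,hash)→1000, (C,merge)→2200, (D,merge)→2350, (C,hash)→3300, (C,nl)→10050, (D,nl)→10200; best=1000 via (D,hash)
  {BC}: card=20000; try (C,hash)→3600, (B,hash)→3600, (C,merge)→3800, (B,merge)→3800, (C,nl)→40200, (B,nl)→40200; best=3600 via (C,hash)
  {ACD}: card=1250; try (C,hash)→4150, (A,nl_idx)→4250, (C,merge)→4750, (A,hash)→5250, (A,merge)→5500, (C,nl)→50700 …(+1); best=4150 via (C,hash)
  {BCD}: card=25000; try (B,hash)→4450, (B,merge)→5050, (D,hash)→24200, (B,nl)→51000, (D,merge)→323950, (D,nl)→1003600; best=4450 via (B,hash)
  {ABCD}: card=125000; try (B,hash)→8600, (B,merge)→20950, (A,hash)→33450, (B,nl)→254150, (A,nl_idx)→329450, (A,merge)→406700 …(+1); best=8600 via (B,hash)

8600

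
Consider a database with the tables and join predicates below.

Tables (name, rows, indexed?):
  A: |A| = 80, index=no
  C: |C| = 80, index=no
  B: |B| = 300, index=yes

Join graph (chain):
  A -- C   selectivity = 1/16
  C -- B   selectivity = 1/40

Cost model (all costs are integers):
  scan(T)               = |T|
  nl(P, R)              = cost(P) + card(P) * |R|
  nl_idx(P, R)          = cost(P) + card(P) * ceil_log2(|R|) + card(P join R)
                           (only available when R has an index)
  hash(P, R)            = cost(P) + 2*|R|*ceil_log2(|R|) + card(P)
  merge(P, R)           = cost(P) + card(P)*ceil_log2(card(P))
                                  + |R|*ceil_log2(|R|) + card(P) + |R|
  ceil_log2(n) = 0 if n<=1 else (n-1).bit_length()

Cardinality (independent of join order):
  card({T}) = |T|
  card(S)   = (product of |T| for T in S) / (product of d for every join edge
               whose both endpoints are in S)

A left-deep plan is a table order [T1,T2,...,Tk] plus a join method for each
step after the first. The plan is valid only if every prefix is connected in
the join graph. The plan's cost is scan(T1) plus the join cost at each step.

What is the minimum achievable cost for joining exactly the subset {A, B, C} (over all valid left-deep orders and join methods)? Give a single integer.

3120

Selinger DP over subsets of {A,B,C}:
  {A}: scan cost=80, card=80
  {C}: scan cost=80, card=80
  {B}: scan cost=300, card=300
  {AC}: card=400; try (C,hash)→1280, (A,hash)→1280, (C,merge)→1360, (A,merge)→1360, (C,nl)→6480, (A,nl)→6480; best=1280 via (C,hash)
  {BC}: card=600; try (B,nl_idx)→1400, (C,hash)→1720, (B,merge)→3720, (C,merge)→3940, (B,hash)→5560, (B,nl)→24080 …(+1); best=1400 via (B,nl_idx)
  {ABC}: card=3000; try (A,hash)→3120, (B,hash)→7080, (B,nl_idx)→7880, (B,merge)→8280, (A,merge)→8640, (A,nl)→49400 …(+1); best=3120 via (A,hash)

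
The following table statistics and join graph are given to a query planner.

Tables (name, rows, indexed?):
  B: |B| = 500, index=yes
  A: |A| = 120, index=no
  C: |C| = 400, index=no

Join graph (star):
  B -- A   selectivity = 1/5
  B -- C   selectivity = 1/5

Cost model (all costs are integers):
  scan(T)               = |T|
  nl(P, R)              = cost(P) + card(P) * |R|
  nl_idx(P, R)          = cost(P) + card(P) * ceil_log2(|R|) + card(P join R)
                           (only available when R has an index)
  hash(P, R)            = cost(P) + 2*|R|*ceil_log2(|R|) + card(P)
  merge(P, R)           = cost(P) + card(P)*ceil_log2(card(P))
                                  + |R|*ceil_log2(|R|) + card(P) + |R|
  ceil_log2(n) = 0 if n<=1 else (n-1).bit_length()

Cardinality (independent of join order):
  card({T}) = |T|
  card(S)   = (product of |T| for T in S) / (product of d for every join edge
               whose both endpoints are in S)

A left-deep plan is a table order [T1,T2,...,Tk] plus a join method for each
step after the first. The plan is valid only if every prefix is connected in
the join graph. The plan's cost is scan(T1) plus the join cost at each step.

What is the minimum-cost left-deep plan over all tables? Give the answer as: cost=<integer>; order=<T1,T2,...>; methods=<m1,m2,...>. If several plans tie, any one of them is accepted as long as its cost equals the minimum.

cost=21880; order=B,A,C; methods=hash,hash

Selinger DP (subsets sized 1..n):
  {B}: scan cost=500, card=500
  {A}: scan cost=120, card=120
  {C}: scan cost=400, card=400
  {AB}: card=12000; try (A,hash)→2680, (B,merge)→6080, (A,merge)→6460, (B,hash)→9240, (B,nl_idx)→13200, (B,nl)→60120 …(+1); best=2680 via (A,hash)
  {BC}: card=40000; try (C,hash)→8200, (B,merge)→9400, (C,merge)→9500, (B,hash)→9800, (B,nl_idx)→44000, (B,nl)→200400 …(+1); best=8200 via (C,hash)
  {ABC}: card=960000; try (C,hash)→21880, (A,hash)→49880, (C,merge)→186680, (A,merge)→689160, (C,nl)→4802680, (A,nl)→4808200; best=21880 via (C,hash)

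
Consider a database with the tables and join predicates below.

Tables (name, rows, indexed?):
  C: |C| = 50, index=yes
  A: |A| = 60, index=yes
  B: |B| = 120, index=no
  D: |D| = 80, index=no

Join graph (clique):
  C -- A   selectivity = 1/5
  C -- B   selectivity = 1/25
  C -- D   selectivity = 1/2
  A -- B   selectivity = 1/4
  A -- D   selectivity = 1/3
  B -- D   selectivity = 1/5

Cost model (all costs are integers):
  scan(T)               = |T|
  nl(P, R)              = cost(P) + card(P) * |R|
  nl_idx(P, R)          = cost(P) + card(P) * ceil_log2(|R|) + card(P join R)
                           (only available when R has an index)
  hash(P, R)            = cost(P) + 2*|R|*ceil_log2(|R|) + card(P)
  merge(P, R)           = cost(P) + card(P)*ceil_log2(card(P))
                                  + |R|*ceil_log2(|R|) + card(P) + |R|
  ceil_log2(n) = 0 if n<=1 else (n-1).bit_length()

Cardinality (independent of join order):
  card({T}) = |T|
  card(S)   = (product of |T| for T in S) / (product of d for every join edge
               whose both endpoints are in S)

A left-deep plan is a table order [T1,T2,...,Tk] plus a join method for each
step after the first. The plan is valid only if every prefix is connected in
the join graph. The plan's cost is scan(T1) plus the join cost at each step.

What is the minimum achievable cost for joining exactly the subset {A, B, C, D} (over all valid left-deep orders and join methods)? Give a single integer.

Selinger DP over subsets of {A,B,C,D}:
  {C}: scan cost=50, card=50
  {A}: scan cost=60, card=60
  {B}: scan cost=120, card=120
  {D}: scan cost=80, card=80
  {AC}: card=600; try (C,hash)→720, (A,hash)→820, (A,merge)→820, (C,merge)→830, (A,nl_idx)→950, (C,nl_idx)→1020 …(+2); best=720 via (C,hash)
  {BC}: card=240; try (C,hash)→840, (C,nl_idx)→1080, (B,merge)→1360, (C,merge)→1430, (B,hash)→1780, (B,nl)→6050 …(+1); best=840 via (C,hash)
  {CD}: card=2000; try (C,hash)→760, (D,merge)→1040, (C,merge)→1070, (D,hash)→1220, (C,nl_idx)→2560, (D,nl)→4050 …(+1); best=760 via (C,hash)
  {AB}: card=1800; try (A,hash)→960, (B,merge)→1440, (A,merge)→1500, (B,hash)→1800, (A,nl_idx)→2640, (B,nl)→7260 …(+1); best=960 via (A,hash)
  {AD}: card=1600; try (A,hash)→880, (D,merge)→1120, (A,merge)→1140, (D,hash)→1240, (A,nl_idx)→2160, (D,nl)→4860 …(+1); best=880 via (A,hash)
  {BD}: card=1920; try (D,hash)→1360, (B,merge)→1680, (D,merge)→1720, (B,hash)→1840, (B,nl)→9680, (D,nl)→9720; best=1360 via (D,hash)
  {ABC}: card=720; try (A,hash)→1800, (B,hash)→3000, (A,nl_idx)→3000, (C,hash)→3360, (A,merge)→3420, (B,merge)→8280 …(+5); best=1800 via (A,hash)
  {ACD}: card=8000; try (D,hash)→2440, (C,hash)→3080, (A,hash)→3480, (D,merge)→7960, (C,nl_idx)→18480, (C,merge)→20430 …(+5); best=2440 via (D,hash)
  {BCD}: card=1920; try (D,hash)→2200, (D,merge)→3640, (C,hash)→3880, (B,hash)→4440, (C,nl_idx)→14800, (D,nl)→20040 …(+4); best=2200 via (D,hash)
  {ABD}: card=9600; try (D,hash)→3880, (A,hash)→4000, (B,hash)→4160, (B,merge)→21040, (A,nl_idx)→22480, (D,merge)→23200 …(+4); best=3880 via (D,hash)
  {ABCD}: card=1920; try (D,hash)→3640, (A,hash)→4840, (D,merge)→10360, (B,hash)→12120, (C,hash)→14080, (A,nl_idx)→15640 …(+8); best=3640 via (D,hash)

3640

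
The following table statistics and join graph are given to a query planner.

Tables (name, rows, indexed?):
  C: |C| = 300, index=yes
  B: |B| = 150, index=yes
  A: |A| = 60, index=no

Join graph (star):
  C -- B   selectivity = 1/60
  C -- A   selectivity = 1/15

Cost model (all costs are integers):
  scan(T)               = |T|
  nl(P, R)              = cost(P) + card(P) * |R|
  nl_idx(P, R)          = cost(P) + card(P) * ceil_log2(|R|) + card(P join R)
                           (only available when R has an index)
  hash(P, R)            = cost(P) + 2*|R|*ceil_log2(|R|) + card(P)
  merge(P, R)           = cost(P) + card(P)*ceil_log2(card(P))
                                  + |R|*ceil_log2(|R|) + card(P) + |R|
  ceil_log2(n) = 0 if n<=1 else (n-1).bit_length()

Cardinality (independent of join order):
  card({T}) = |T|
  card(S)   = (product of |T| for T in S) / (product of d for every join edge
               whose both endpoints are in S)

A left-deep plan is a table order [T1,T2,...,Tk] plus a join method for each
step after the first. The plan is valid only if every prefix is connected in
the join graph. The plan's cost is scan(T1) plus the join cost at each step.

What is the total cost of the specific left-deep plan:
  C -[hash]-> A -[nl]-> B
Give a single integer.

step 1: scan C: cost=300, card=300
step 2: join A via hash
    card(P join A) = 300*60/(15) = 1200
    cost = 300 + 2*60*6 + 300 = 1320
step 3: join B via nl
    card(P join B) = 1200*150/(60) = 3000
    cost = 1320 + 1200*150 = 181320

181320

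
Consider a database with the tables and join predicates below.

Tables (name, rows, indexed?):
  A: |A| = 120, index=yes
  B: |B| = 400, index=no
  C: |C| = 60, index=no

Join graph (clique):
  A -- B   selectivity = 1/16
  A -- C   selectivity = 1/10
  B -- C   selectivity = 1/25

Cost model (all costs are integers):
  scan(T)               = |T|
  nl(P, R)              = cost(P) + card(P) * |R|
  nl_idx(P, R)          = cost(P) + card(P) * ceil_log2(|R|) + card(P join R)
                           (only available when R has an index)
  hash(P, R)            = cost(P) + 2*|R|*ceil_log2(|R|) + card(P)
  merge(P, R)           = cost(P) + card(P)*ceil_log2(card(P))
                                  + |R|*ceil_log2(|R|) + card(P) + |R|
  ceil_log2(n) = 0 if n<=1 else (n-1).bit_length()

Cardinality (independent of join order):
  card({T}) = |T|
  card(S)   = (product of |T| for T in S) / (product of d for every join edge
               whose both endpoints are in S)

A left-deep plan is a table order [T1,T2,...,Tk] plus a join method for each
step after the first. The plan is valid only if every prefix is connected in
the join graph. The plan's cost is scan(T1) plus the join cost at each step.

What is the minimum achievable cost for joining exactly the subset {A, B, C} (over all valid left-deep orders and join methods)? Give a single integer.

4160

Selinger DP over subsets of {A,B,C}:
  {A}: scan cost=120, card=120
  {B}: scan cost=400, card=400
  {C}: scan cost=60, card=60
  {AB}: card=3000; try (A,hash)→2480, (B,merge)→5080, (A,merge)→5360, (A,nl_idx)→6200, (B,hash)→7440, (B,nl)→48120 …(+1); best=2480 via (A,hash)
  {AC}: card=720; try (C,hash)→960, (A,nl_idx)→1200, (A,merge)→1440, (C,merge)→1500, (A,hash)→1800, (A,nl)→7260 …(+1); best=960 via (C,hash)
  {BC}: card=960; try (C,hash)→1520, (B,merge)→4480, (C,merge)→4820, (B,hash)→7320, (B,nl)→24060, (C,nl)→24400; best=1520 via (C,hash)
  {ABC}: card=720; try (A,hash)→4160, (C,hash)→6200, (B,hash)→8880, (A,nl_idx)→8960, (B,merge)→12880, (A,merge)→13040 …(+4); best=4160 via (A,hash)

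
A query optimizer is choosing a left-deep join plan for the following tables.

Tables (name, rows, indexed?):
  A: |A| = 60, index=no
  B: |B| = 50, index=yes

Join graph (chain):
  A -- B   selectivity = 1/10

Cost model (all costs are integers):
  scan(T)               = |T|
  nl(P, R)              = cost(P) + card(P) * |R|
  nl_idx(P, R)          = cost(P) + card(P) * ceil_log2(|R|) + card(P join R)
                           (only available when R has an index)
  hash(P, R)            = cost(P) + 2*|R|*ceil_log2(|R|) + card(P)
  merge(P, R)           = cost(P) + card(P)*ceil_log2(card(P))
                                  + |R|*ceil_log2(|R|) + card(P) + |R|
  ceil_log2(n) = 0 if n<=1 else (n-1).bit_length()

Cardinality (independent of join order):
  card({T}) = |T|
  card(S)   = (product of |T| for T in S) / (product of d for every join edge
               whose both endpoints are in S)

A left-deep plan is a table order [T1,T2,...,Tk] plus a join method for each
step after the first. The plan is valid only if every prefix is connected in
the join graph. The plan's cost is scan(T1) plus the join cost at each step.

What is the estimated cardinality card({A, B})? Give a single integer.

Tables in S: A(60), B(50)
Edges inside S: A-B(d=10)
numerator = 60 * 50 = 3000
denominator = 10 = 10
card(S) = 3000 / 10 = 300

300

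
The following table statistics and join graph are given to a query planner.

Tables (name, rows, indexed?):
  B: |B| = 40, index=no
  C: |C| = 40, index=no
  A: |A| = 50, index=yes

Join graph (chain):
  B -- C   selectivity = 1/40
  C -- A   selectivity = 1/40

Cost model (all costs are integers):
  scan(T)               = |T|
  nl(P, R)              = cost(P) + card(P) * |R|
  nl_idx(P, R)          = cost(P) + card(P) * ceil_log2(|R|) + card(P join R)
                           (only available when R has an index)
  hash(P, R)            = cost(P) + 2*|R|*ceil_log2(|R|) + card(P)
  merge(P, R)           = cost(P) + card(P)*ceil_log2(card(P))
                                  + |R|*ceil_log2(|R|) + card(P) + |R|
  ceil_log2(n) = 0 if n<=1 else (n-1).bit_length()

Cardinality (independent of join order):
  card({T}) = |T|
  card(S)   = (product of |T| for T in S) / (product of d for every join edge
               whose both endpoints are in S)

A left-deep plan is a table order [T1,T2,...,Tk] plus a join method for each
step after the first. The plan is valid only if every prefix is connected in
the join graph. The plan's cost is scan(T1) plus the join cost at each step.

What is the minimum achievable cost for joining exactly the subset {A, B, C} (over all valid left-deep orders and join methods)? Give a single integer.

850

Selinger DP over subsets of {A,B,C}:
  {B}: scan cost=40, card=40
  {C}: scan cost=40, card=40
  {A}: scan cost=50, card=50
  {BC}: card=40; try (C,hash)→560, (B,hash)→560, (C,merge)→600, (B,merge)→600, (C,nl)→1640, (B,nl)→1640; best=560 via (C,hash)
  {AC}: card=50; try (A,nl_idx)→330, (C,hash)→580, (A,merge)→670, (C,merge)→680, (A,hash)→680, (A,nl)→2040 …(+1); best=330 via (A,nl_idx)
  {ABC}: card=50; try (A,nl_idx)→850, (B,hash)→860, (B,merge)→960, (A,merge)→1190, (A,hash)→1200, (B,nl)→2330 …(+1); best=850 via (A,nl_idx)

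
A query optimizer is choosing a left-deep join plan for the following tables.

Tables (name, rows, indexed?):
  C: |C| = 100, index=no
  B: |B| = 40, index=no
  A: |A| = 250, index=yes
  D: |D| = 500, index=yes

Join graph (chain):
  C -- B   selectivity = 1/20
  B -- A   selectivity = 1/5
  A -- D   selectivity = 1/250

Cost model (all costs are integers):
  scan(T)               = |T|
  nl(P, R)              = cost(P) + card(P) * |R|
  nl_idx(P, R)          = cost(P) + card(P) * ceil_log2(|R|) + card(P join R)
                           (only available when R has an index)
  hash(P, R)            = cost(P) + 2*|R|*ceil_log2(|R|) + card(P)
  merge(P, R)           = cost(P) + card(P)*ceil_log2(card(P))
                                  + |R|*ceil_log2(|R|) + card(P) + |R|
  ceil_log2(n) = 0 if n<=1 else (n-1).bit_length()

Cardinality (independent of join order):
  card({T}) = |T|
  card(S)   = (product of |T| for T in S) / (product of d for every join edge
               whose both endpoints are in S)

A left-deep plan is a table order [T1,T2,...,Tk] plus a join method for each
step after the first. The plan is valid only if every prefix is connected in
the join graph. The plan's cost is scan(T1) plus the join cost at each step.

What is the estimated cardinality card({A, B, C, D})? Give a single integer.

20000

Tables in S: A(250), B(40), C(100), D(500)
Edges inside S: C-B(d=20), B-A(d=5), A-D(d=250)
numerator = 250 * 40 * 100 * 500 = 500000000
denominator = 20 * 5 * 250 = 25000
card(S) = 500000000 / 25000 = 20000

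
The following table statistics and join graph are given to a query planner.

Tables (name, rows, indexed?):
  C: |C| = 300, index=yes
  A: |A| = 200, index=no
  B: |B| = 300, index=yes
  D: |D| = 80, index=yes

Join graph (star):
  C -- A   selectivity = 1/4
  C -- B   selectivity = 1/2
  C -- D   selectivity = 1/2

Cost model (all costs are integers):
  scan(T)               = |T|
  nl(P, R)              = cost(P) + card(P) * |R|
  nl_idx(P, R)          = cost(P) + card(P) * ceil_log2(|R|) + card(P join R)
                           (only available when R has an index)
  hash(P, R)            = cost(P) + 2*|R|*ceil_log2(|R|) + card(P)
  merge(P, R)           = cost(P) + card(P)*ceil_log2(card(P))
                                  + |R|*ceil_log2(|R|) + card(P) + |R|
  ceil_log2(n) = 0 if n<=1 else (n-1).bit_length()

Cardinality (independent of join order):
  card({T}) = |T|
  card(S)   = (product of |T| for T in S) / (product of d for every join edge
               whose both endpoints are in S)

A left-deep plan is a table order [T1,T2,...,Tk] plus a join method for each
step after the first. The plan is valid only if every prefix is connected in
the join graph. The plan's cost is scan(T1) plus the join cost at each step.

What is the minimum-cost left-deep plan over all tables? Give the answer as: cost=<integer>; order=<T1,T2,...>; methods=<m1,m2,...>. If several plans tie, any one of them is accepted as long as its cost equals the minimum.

Selinger DP (subsets sized 1..n):
  {C}: scan cost=300, card=300
  {A}: scan cost=200, card=200
  {B}: scan cost=300, card=300
  {D}: scan cost=80, card=80
  {AC}: card=15000; try (A,hash)→3800, (C,merge)→5000, (A,merge)→5100, (C,hash)→5800, (C,nl_idx)→17000, (C,nl)→60200 …(+1); best=3800 via (A,hash)
  {BC}: card=45000; try (C,hash)→6000, (B,hash)→6000, (C,merge)→6300, (B,merge)→6300, (C,nl_idx)→48000, (B,nl_idx)→48000 …(+2); best=6000 via (C,hash)
  {CD}: card=12000; try (D,hash)→1720, (C,merge)→3720, (D,merge)→3940, (C,hash)→5560, (C,nl_idx)→12800, (D,nl_idx)→14400 …(+2); best=1720 via (D,hash)
  {ABC}: card=2250000; try (B,hash)→24200, (A,hash)→54200, (B,merge)→231800, (A,merge)→772800, (B,nl_idx)→2388800, (B,nl)→4503800 …(+1); best=24200 via (B,hash)
  {ACD}: card=600000; try (A,hash)→16920, (D,hash)→19920, (A,merge)→183520, (D,merge)→229440, (D,nl_idx)→708800, (D,nl)→1203800 …(+1); best=16920 via (A,hash)
  {BCD}: card=1800000; try (B,hash)→19120, (D,hash)→52120, (B,merge)→184720, (D,merge)→771640, (B,nl_idx)→1909720, (D,nl_idx)→2121000 …(+2); best=19120 via (B,hash)
  {ABCD}: card=90000000; try (B,hash)→622320, (A,hash)→1822320, (D,hash)→2275320, (B,merge)→12619920, (A,merge)→39620920, (D,merge)→51774840 …(+5); best=622320 via (B,hash)

cost=622320; order=C,D,A,B; methods=hash,hash,hash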